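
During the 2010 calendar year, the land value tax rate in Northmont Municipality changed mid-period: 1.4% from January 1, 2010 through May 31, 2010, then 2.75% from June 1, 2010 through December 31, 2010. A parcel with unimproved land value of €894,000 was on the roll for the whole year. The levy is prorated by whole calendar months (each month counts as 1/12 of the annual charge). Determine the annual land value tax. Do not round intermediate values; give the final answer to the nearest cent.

January 1 – May 31, 2010: 5 months at 1.4% → €894,000 × 1.4% × 5/12 = €5,215.0000
June 1 – December 31, 2010: 7 months at 2.75% → €894,000 × 2.75% × 7/12 = €14,341.2500
Total = €19,556.2500

€19,556.25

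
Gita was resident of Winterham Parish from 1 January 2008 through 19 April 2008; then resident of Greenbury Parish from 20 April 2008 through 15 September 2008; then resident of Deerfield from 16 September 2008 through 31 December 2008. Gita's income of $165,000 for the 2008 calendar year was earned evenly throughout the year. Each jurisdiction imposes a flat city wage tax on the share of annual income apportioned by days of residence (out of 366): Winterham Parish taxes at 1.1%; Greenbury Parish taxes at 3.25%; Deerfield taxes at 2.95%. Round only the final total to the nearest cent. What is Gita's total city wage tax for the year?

$4,151.60

Winterham Parish, 1 January – 19 April 2008: 110 days → $165,000 × 1.1% × 110/366 = $545.4918
Greenbury Parish, 20 April – 15 September 2008: 149 days → $165,000 × 3.25% × 149/366 = $2,183.0943
Deerfield, 16 September – 31 December 2008: 107 days → $165,000 × 2.95% × 107/366 = $1,423.0123
Total = $4,151.5984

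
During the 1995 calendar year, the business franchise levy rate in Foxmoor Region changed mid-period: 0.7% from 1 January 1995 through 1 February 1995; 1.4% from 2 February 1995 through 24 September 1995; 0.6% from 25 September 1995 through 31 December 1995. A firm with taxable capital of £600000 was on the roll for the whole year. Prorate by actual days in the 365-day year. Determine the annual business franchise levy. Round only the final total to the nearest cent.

£6743.01

1 January – 1 February 1995: 32 days at 0.7% → £600000 × 0.7% × 32/365 = £368.2192
2 February – 24 September 1995: 235 days at 1.4% → £600000 × 1.4% × 235/365 = £5408.2192
25 September – 31 December 1995: 98 days at 0.6% → £600000 × 0.6% × 98/365 = £966.5753
Total = £6743.0137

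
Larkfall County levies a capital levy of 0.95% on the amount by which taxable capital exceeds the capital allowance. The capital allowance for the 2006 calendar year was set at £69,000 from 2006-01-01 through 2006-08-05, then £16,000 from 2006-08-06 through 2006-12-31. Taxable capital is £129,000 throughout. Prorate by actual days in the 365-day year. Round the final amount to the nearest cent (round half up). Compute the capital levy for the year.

2006-01-01 to 2006-08-05: 217 days, exemption £69,000 → (£129,000 − £69,000) × 0.95% × 217/365 = £338.8767
2006-08-06 to 2006-12-31: 148 days, exemption £16,000 → (£129,000 − £16,000) × 0.95% × 148/365 = £435.2822
Total = £774.1589

£774.16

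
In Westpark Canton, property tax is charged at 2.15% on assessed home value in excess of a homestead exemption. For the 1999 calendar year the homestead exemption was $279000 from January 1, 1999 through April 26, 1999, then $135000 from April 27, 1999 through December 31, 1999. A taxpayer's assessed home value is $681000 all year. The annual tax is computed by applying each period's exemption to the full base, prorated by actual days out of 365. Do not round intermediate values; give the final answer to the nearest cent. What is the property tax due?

$10755.07

January 1 – April 26, 1999: 116 days, exemption $279000 → ($681000 − $279000) × 2.15% × 116/365 = $2746.8164
April 27 – December 31, 1999: 249 days, exemption $135000 → ($681000 − $135000) × 2.15% × 249/365 = $8008.2493
Total = $10755.0658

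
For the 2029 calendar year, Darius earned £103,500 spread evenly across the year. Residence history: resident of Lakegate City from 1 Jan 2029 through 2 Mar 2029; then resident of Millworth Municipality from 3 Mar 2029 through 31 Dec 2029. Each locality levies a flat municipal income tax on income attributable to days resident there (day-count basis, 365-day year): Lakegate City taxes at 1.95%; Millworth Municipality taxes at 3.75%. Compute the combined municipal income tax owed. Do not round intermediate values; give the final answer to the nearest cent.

Lakegate City, 1 Jan – 2 Mar 2029: 61 days → £103,500 × 1.95% × 61/365 = £337.2966
Millworth Municipality, 3 Mar – 31 Dec 2029: 304 days → £103,500 × 3.75% × 304/365 = £3,232.6027
Total = £3,569.8993

£3,569.90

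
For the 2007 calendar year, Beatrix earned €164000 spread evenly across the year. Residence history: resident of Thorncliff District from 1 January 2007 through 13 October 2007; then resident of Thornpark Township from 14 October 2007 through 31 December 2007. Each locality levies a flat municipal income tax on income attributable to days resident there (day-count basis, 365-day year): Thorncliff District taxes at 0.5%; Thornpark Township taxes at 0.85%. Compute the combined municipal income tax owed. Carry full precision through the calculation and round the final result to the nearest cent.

€944.24

Thorncliff District, 1 January – 13 October 2007: 286 days → €164000 × 0.5% × 286/365 = €642.5205
Thornpark Township, 14 October – 31 December 2007: 79 days → €164000 × 0.85% × 79/365 = €301.7151
Total = €944.2356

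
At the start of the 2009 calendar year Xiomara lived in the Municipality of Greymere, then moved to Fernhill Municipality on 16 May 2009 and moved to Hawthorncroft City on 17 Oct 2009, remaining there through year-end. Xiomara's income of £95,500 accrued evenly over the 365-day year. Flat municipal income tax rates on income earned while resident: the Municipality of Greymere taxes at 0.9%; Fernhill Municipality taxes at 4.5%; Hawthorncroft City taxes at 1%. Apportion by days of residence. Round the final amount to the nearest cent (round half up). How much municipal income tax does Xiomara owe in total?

£2,329.94

The Municipality of Greymere, 1 Jan – 15 May 2009: 135 days → £95,500 × 0.9% × 135/365 = £317.8973
Fernhill Municipality, 16 May – 16 Oct 2009: 154 days → £95,500 × 4.5% × 154/365 = £1,813.1918
Hawthorncroft City, 17 Oct – 31 Dec 2009: 76 days → £95,500 × 1% × 76/365 = £198.8493
Total = £2,329.9384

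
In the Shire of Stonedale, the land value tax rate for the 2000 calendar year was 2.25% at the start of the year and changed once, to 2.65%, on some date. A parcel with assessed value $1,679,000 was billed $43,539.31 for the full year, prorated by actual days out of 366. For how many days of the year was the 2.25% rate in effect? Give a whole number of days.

52 days

Let d = days at the first rate; then 366 − d days at the second rate.
$1,679,000 × [2.25%·d + 2.65%·(366−d)] / 366 = $43,539.31
Solving gives d = 52, so the new rate took effect on 22 February 2000.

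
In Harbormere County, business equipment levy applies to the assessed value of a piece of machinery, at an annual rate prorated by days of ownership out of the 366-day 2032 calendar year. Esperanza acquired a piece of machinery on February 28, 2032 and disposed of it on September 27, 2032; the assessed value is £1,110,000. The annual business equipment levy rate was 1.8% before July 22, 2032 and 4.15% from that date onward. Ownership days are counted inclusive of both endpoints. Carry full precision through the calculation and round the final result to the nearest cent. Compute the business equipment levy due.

February 28 – July 21, 2032: 145 days at 1.8% → £1,110,000 × 1.8% × 145/366 = £7,915.5738
July 22 – September 27, 2032: 68 days at 4.15% → £1,110,000 × 4.15% × 68/366 = £8,558.5246
Total = £16,474.0984

£16,474.10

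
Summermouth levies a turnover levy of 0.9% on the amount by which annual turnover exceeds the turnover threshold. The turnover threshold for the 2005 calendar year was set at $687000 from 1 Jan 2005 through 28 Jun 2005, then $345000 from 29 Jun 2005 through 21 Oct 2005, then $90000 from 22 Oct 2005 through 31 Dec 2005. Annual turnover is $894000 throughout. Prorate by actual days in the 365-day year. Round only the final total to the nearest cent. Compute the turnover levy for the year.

$3877.94

1 Jan – 28 Jun 2005: 179 days, exemption $687000 → ($894000 − $687000) × 0.9% × 179/365 = $913.6356
29 Jun – 21 Oct 2005: 115 days, exemption $345000 → ($894000 − $345000) × 0.9% × 115/365 = $1556.7534
22 Oct – 31 Dec 2005: 71 days, exemption $90000 → ($894000 − $90000) × 0.9% × 71/365 = $1407.5507
Total = $3877.9397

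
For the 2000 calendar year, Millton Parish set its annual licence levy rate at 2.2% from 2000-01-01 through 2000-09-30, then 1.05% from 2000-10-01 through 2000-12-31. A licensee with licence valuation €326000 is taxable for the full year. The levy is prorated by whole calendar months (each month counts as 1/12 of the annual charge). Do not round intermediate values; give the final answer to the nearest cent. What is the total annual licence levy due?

€6234.75

2000-01-01 to 2000-09-30: 9 months at 2.2% → €326000 × 2.2% × 9/12 = €5379.0000
2000-10-01 to 2000-12-31: 3 months at 1.05% → €326000 × 1.05% × 3/12 = €855.7500
Total = €6234.7500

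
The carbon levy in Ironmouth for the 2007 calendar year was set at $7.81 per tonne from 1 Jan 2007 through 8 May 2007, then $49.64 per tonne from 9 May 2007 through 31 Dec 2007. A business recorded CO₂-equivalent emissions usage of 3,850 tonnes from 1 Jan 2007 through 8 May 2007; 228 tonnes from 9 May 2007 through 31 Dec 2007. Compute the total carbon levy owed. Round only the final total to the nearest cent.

1 Jan – 8 May 2007: 3,850 tonnes at $7.81/tonne → $30068.50
9 May – 31 Dec 2007: 228 tonnes at $49.64/tonne → $11317.92

$41386.42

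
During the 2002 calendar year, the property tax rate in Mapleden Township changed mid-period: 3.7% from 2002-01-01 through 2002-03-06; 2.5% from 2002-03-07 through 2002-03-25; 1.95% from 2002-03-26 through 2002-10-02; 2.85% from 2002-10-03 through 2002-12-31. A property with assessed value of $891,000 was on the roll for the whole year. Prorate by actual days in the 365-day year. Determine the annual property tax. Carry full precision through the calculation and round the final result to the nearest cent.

$22,383.63

2002-01-01 to 2002-03-06: 65 days at 3.7% → $891,000 × 3.7% × 65/365 = $5,870.8356
2002-03-07 to 2002-03-25: 19 days at 2.5% → $891,000 × 2.5% × 19/365 = $1,159.5205
2002-03-26 to 2002-10-02: 191 days at 1.95% → $891,000 × 1.95% × 191/365 = $9,091.8616
2002-10-03 to 2002-12-31: 90 days at 2.85% → $891,000 × 2.85% × 90/365 = $6,261.4110
Total = $22,383.6288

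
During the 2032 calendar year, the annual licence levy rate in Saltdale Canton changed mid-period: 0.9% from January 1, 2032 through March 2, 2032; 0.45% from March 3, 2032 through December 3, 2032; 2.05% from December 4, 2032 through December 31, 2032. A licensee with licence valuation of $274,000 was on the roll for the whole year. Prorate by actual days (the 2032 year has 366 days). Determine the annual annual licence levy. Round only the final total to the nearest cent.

$1,777.26

January 1 – March 2, 2032: 62 days at 0.9% → $274,000 × 0.9% × 62/366 = $417.7377
March 3 – December 3, 2032: 276 days at 0.45% → $274,000 × 0.45% × 276/366 = $929.8033
December 4 – December 31, 2032: 28 days at 2.05% → $274,000 × 2.05% × 28/366 = $429.7158
Total = $1,777.2568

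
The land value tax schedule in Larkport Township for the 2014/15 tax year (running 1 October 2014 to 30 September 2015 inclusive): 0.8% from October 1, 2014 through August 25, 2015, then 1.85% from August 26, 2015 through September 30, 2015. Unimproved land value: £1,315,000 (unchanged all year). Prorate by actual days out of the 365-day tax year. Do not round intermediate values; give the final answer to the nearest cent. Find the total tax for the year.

October 1, 2014 – August 25, 2015: 329 days at 0.8% → £1,315,000 × 0.8% × 329/365 = £9,482.4110
August 26 – September 30, 2015: 36 days at 1.85% → £1,315,000 × 1.85% × 36/365 = £2,399.4247
Total = £11,881.8356

£11,881.84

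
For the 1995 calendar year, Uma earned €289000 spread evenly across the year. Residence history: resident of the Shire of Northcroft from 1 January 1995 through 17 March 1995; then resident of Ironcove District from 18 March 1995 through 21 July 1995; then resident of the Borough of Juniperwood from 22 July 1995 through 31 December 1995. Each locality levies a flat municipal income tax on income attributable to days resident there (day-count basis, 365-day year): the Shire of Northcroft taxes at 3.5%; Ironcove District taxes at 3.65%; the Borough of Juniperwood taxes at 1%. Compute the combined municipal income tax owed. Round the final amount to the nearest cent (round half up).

The Shire of Northcroft, 1 January – 17 March 1995: 76 days → €289000 × 3.5% × 76/365 = €2106.1370
Ironcove District, 18 March – 21 July 1995: 126 days → €289000 × 3.65% × 126/365 = €3641.4000
The Borough of Juniperwood, 22 July – 31 December 1995: 163 days → €289000 × 1% × 163/365 = €1290.6027
Total = €7038.1397

€7038.14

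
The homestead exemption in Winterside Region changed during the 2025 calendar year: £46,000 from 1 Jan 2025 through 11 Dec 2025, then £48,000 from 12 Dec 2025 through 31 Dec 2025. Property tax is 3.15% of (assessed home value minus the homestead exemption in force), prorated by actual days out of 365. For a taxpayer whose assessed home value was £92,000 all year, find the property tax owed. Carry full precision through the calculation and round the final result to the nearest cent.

1 Jan – 11 Dec 2025: 345 days, exemption £46,000 → (£92,000 − £46,000) × 3.15% × 345/365 = £1,369.6027
12 Dec – 31 Dec 2025: 20 days, exemption £48,000 → (£92,000 − £48,000) × 3.15% × 20/365 = £75.9452
Total = £1,445.5479

£1,445.55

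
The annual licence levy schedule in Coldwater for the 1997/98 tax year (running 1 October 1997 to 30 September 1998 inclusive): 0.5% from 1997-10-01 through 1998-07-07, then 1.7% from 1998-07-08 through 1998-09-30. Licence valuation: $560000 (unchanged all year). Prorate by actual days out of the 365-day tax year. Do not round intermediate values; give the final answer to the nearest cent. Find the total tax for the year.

$4364.93

1997-10-01 to 1998-07-07: 280 days at 0.5% → $560000 × 0.5% × 280/365 = $2147.9452
1998-07-08 to 1998-09-30: 85 days at 1.7% → $560000 × 1.7% × 85/365 = $2216.9863
Total = $4364.9315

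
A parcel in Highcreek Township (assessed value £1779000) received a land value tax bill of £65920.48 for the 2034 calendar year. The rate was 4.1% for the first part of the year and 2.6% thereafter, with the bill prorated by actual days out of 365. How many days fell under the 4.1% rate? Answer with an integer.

Let d = days at the first rate; then 365 − d days at the second rate.
£1779000 × [4.1%·d + 2.6%·(365−d)] / 365 = £65920.48
Solving gives d = 269, so the new rate took effect on 27 Sep 2034.

269 days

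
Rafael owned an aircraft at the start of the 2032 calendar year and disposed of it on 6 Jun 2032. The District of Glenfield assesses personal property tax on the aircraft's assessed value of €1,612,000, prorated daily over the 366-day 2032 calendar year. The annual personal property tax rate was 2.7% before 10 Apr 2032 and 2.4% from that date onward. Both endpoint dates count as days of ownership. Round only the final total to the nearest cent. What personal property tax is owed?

1 Jan – 9 Apr 2032: 100 days at 2.7% → €1,612,000 × 2.7% × 100/366 = €11,891.8033
10 Apr – 6 Jun 2032: 58 days at 2.4% → €1,612,000 × 2.4% × 58/366 = €6,130.8852
Total = €18,022.6885

€18,022.69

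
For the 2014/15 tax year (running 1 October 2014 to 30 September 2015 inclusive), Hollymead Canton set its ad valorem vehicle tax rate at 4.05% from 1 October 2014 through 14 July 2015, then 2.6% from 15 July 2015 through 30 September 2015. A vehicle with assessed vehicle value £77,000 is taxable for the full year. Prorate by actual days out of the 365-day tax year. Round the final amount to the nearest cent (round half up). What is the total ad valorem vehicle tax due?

1 October 2014 – 14 July 2015: 287 days at 4.05% → £77,000 × 4.05% × 287/365 = £2,452.0808
15 July – 30 September 2015: 78 days at 2.6% → £77,000 × 2.6% × 78/365 = £427.8247
Total = £2,879.9055

£2,879.91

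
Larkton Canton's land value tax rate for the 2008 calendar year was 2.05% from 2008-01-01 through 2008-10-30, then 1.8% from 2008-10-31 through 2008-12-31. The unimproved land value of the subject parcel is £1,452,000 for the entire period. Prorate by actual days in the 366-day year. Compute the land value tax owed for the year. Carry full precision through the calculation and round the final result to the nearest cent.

£29,151.08

2008-01-01 to 2008-10-30: 304 days at 2.05% → £1,452,000 × 2.05% × 304/366 = £24,723.6721
2008-10-31 to 2008-12-31: 62 days at 1.8% → £1,452,000 × 1.8% × 62/366 = £4,427.4098
Total = £29,151.0820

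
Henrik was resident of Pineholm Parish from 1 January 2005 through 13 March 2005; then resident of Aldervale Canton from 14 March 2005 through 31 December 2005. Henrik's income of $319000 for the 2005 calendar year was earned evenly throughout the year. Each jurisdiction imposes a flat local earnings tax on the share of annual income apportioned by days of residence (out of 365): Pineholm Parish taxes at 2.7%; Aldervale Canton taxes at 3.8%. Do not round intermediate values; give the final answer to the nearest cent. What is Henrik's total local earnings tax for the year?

Pineholm Parish, 1 January – 13 March 2005: 72 days → $319000 × 2.7% × 72/365 = $1699.0027
Aldervale Canton, 14 March – 31 December 2005: 293 days → $319000 × 3.8% × 293/365 = $9730.8110
Total = $11429.8137

$11429.81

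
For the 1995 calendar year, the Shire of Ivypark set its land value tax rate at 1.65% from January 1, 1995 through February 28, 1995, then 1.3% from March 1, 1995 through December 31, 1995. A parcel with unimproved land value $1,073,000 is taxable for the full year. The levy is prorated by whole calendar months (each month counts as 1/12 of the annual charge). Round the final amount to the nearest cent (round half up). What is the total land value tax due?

$14,574.92

January 1 – February 28, 1995: 2 months at 1.65% → $1,073,000 × 1.65% × 2/12 = $2,950.7500
March 1 – December 31, 1995: 10 months at 1.3% → $1,073,000 × 1.3% × 10/12 = $11,624.1667
Total = $14,574.9167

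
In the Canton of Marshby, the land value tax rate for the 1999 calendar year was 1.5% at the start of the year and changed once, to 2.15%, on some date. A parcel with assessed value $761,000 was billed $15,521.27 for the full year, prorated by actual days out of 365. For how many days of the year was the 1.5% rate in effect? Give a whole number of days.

62 days

Let d = days at the first rate; then 365 − d days at the second rate.
$761,000 × [1.5%·d + 2.15%·(365−d)] / 365 = $15,521.27
Solving gives d = 62, so the new rate took effect on March 4, 1999.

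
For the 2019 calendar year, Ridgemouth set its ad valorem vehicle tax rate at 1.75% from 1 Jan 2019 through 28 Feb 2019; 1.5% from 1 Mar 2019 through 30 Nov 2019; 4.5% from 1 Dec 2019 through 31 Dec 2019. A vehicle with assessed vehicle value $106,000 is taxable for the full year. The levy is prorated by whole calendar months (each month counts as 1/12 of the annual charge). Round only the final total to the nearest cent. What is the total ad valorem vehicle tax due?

$1,899.17

1 Jan – 28 Feb 2019: 2 months at 1.75% → $106,000 × 1.75% × 2/12 = $309.1667
1 Mar – 30 Nov 2019: 9 months at 1.5% → $106,000 × 1.5% × 9/12 = $1,192.5000
1 Dec – 31 Dec 2019: 1 month at 4.5% → $106,000 × 4.5% × 1/12 = $397.5000
Total = $1,899.1667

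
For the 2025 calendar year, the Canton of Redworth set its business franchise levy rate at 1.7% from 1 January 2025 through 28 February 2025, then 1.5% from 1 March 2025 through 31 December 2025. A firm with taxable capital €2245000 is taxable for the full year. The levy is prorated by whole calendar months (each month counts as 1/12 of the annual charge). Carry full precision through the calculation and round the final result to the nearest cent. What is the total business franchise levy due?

1 January – 28 February 2025: 2 months at 1.7% → €2245000 × 1.7% × 2/12 = €6360.8333
1 March – 31 December 2025: 10 months at 1.5% → €2245000 × 1.5% × 10/12 = €28062.5000
Total = €34423.3333

€34423.33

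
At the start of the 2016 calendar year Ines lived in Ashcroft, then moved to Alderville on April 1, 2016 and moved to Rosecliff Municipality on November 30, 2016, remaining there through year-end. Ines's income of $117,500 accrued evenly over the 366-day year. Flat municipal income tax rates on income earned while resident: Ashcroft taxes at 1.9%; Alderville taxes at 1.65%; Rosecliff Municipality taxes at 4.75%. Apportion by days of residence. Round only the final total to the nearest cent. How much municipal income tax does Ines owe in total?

Ashcroft, January 1 – March 31, 2016: 91 days → $117,500 × 1.9% × 91/366 = $555.0751
Alderville, April 1 – November 29, 2016: 243 days → $117,500 × 1.65% × 243/366 = $1,287.2029
Rosecliff Municipality, November 30 – December 31, 2016: 32 days → $117,500 × 4.75% × 32/366 = $487.9781
Total = $2,330.2561

$2,330.26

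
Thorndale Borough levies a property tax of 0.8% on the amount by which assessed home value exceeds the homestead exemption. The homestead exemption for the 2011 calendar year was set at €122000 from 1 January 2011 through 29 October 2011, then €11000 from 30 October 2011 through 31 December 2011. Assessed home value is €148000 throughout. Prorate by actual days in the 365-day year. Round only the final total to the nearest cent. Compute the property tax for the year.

€361.27

1 January – 29 October 2011: 302 days, exemption €122000 → (€148000 − €122000) × 0.8% × 302/365 = €172.0986
30 October – 31 December 2011: 63 days, exemption €11000 → (€148000 − €11000) × 0.8% × 63/365 = €189.1726
Total = €361.2712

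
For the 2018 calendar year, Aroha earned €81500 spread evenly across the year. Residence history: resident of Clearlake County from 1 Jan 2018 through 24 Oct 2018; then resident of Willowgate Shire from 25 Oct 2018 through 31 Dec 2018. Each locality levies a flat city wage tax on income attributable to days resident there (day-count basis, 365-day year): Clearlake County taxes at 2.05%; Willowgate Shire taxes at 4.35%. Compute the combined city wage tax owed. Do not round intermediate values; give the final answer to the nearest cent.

Clearlake County, 1 Jan – 24 Oct 2018: 297 days → €81500 × 2.05% × 297/365 = €1359.4870
Willowgate Shire, 25 Oct – 31 Dec 2018: 68 days → €81500 × 4.35% × 68/365 = €660.4849
Total = €2019.9719

€2019.97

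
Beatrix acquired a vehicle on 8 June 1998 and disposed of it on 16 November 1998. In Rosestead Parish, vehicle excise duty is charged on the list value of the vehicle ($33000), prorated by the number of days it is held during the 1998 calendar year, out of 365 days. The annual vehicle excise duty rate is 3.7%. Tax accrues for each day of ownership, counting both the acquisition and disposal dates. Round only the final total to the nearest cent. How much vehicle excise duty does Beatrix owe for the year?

Days held (8 June – 16 November 1998): 162 out of 365
Tax = $33000 × 3.7% × 162/365 = $541.9233

$541.92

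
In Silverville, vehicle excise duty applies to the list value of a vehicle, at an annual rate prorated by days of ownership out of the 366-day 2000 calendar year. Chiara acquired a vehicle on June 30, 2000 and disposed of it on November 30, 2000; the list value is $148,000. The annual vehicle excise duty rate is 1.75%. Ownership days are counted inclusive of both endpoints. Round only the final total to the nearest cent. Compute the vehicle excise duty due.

Days held (June 30 – November 30, 2000): 154 out of 366
Tax = $148,000 × 1.75% × 154/366 = $1,089.7814

$1,089.78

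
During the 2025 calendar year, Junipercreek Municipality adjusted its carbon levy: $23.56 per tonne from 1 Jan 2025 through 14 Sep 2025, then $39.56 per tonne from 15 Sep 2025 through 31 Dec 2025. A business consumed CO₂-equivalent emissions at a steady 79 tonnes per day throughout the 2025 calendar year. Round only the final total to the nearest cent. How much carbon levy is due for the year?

$815,864.60

1 Jan – 14 Sep 2025: 257 days × 79 tonnes/day = 20,303 tonnes at $23.56/tonne → $478,338.68
15 Sep – 31 Dec 2025: 108 days × 79 tonnes/day = 8,532 tonnes at $39.56/tonne → $337,525.92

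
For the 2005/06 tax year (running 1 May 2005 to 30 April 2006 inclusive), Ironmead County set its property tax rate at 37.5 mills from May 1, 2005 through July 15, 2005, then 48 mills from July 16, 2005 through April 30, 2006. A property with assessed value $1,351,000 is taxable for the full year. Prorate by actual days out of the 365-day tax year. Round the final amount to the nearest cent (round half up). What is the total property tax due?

$61,894.31

May 1 – July 15, 2005: 76 days at 37.5 mills → $1,351,000 × 3.75% × 76/365 = $10,548.9041
July 16, 2005 – April 30, 2006: 289 days at 48 mills → $1,351,000 × 4.8% × 289/365 = $51,345.4027
Total = $61,894.3068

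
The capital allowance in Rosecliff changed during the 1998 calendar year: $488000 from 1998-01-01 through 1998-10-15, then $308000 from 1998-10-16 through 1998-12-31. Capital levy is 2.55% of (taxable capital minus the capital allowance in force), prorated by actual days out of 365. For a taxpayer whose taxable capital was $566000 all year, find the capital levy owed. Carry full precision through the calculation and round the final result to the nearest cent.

$2957.30

1998-01-01 to 1998-10-15: 288 days, exemption $488000 → ($566000 − $488000) × 2.55% × 288/365 = $1569.4027
1998-10-16 to 1998-12-31: 77 days, exemption $308000 → ($566000 − $308000) × 2.55% × 77/365 = $1387.8986
Total = $2957.3014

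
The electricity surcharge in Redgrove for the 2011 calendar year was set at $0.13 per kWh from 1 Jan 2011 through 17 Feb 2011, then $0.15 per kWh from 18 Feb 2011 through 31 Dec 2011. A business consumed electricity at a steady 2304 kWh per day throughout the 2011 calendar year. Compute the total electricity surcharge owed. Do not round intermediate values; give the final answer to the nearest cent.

1 Jan – 17 Feb 2011: 48 days × 2304 kWh/day = 110,592 kWh at $0.13/kWh → $14,376.96
18 Feb – 31 Dec 2011: 317 days × 2304 kWh/day = 730,368 kWh at $0.15/kWh → $109,555.20

$123,932.16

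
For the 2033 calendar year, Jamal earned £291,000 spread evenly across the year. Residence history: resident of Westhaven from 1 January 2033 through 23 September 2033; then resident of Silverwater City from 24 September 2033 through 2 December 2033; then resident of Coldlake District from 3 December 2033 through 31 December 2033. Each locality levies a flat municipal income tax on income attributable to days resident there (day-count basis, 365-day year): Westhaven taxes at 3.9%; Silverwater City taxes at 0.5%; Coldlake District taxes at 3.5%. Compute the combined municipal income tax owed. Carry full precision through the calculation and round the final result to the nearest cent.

£9,359.04

Westhaven, 1 January – 23 September 2033: 266 days → £291,000 × 3.9% × 266/365 = £8,270.7781
Silverwater City, 24 September – 2 December 2033: 70 days → £291,000 × 0.5% × 70/365 = £279.0411
Coldlake District, 3 December – 31 December 2033: 29 days → £291,000 × 3.5% × 29/365 = £809.2192
Total = £9,359.0384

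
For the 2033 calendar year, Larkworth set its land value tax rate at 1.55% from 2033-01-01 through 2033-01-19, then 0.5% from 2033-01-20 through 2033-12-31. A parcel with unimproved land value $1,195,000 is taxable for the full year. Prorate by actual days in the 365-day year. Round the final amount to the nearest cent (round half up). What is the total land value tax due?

2033-01-01 to 2033-01-19: 19 days at 1.55% → $1,195,000 × 1.55% × 19/365 = $964.1849
2033-01-20 to 2033-12-31: 346 days at 0.5% → $1,195,000 × 0.5% × 346/365 = $5,663.9726
Total = $6,628.1575

$6,628.16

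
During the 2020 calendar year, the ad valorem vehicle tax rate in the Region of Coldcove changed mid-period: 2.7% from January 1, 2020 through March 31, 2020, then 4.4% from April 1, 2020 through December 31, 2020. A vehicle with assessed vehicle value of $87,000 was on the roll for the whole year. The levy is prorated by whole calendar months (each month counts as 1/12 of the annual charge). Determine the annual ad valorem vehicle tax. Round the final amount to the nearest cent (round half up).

$3,458.25

January 1 – March 31, 2020: 3 months at 2.7% → $87,000 × 2.7% × 3/12 = $587.2500
April 1 – December 31, 2020: 9 months at 4.4% → $87,000 × 4.4% × 9/12 = $2,871.0000
Total = $3,458.2500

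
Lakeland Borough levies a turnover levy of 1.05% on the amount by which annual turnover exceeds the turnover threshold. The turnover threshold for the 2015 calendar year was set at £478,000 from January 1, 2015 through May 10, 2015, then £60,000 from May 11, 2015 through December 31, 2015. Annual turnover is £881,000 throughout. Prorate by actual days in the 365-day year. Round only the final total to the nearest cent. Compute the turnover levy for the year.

January 1 – May 10, 2015: 130 days, exemption £478,000 → (£881,000 − £478,000) × 1.05% × 130/365 = £1,507.1096
May 11 – December 31, 2015: 235 days, exemption £60,000 → (£881,000 − £60,000) × 1.05% × 235/365 = £5,550.1849
Total = £7,057.2945

£7,057.29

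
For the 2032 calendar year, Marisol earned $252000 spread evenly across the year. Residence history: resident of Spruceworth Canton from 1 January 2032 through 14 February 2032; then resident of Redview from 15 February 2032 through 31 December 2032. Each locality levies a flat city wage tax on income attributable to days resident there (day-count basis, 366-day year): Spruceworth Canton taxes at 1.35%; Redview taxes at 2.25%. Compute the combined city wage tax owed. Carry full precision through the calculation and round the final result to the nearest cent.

Spruceworth Canton, 1 January – 14 February 2032: 45 days → $252000 × 1.35% × 45/366 = $418.2787
Redview, 15 February – 31 December 2032: 321 days → $252000 × 2.25% × 321/366 = $4972.8689
Total = $5391.1475

$5391.15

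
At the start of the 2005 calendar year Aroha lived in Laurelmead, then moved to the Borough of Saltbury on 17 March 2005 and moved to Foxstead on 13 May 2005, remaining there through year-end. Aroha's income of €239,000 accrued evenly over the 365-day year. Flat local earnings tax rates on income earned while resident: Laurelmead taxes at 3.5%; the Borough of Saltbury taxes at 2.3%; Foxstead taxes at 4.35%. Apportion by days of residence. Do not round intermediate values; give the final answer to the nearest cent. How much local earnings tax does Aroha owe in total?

€9,213.94

Laurelmead, 1 January – 16 March 2005: 75 days → €239,000 × 3.5% × 75/365 = €1,718.8356
The Borough of Saltbury, 17 March – 12 May 2005: 57 days → €239,000 × 2.3% × 57/365 = €858.4356
Foxstead, 13 May – 31 December 2005: 233 days → €239,000 × 4.35% × 233/365 = €6,636.6699
Total = €9,213.9411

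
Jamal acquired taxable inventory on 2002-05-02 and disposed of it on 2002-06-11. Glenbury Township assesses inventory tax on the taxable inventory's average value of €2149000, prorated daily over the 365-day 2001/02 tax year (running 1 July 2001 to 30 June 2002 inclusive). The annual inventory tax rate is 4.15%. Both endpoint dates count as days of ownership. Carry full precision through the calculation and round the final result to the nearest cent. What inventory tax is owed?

€10017.87

Days held (2002-05-02 to 2002-06-11): 41 out of 365
Tax = €2149000 × 4.15% × 41/365 = €10017.8726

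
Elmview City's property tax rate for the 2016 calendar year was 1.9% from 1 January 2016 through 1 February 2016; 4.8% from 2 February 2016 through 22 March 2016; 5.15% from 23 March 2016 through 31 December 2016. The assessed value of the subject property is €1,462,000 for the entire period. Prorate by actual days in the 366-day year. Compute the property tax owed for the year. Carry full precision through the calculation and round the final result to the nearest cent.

€70,439.64

1 January – 1 February 2016: 32 days at 1.9% → €1,462,000 × 1.9% × 32/366 = €2,428.6776
2 February – 22 March 2016: 50 days at 4.8% → €1,462,000 × 4.8% × 50/366 = €9,586.8852
23 March – 31 December 2016: 284 days at 5.15% → €1,462,000 × 5.15% × 284/366 = €58,424.0765
Total = €70,439.6393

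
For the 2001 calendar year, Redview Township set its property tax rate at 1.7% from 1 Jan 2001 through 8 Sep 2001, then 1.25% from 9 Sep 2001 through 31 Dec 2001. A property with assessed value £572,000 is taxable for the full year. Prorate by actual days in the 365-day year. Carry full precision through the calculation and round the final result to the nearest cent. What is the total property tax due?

£8,920.07

1 Jan – 8 Sep 2001: 251 days at 1.7% → £572,000 × 1.7% × 251/365 = £6,686.9151
9 Sep – 31 Dec 2001: 114 days at 1.25% → £572,000 × 1.25% × 114/365 = £2,233.1507
Total = £8,920.0658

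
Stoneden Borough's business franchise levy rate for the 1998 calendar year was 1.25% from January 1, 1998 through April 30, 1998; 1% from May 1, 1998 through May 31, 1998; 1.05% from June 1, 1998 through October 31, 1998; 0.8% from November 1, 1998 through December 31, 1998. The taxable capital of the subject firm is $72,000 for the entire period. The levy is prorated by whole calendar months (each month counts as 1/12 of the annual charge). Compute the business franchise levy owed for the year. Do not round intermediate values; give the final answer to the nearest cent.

$771.00

January 1 – April 30, 1998: 4 months at 1.25% → $72,000 × 1.25% × 4/12 = $300.0000
May 1 – May 31, 1998: 1 month at 1% → $72,000 × 1% × 1/12 = $60.0000
June 1 – October 31, 1998: 5 months at 1.05% → $72,000 × 1.05% × 5/12 = $315.0000
November 1 – December 31, 1998: 2 months at 0.8% → $72,000 × 0.8% × 2/12 = $96.0000
Total = $771.0000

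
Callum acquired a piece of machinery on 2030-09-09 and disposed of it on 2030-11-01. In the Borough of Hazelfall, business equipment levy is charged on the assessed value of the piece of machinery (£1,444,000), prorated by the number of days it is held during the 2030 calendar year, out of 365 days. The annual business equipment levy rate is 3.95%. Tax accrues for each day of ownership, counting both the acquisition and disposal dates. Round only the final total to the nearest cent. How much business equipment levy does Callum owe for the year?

Days held (2030-09-09 to 2030-11-01): 54 out of 365
Tax = £1,444,000 × 3.95% × 54/365 = £8,438.4986

£8,438.50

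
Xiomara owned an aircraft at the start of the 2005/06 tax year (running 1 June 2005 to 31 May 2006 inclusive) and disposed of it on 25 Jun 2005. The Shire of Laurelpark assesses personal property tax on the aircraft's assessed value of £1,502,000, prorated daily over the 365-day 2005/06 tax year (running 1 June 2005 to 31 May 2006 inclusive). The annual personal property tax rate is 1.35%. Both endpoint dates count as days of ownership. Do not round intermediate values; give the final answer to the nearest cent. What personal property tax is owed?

£1,388.84

Days held (1 Jun – 25 Jun 2005): 25 out of 365
Tax = £1,502,000 × 1.35% × 25/365 = £1,388.8356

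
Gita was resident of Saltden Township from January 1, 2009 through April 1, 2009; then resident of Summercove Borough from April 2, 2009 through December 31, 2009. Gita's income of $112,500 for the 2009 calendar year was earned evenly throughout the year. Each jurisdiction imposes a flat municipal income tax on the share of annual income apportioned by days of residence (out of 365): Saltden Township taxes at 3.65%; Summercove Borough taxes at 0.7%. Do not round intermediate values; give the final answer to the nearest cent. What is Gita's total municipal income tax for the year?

$1,614.91

Saltden Township, January 1 – April 1, 2009: 91 days → $112,500 × 3.65% × 91/365 = $1,023.7500
Summercove Borough, April 2 – December 31, 2009: 274 days → $112,500 × 0.7% × 274/365 = $591.1644
Total = $1,614.9144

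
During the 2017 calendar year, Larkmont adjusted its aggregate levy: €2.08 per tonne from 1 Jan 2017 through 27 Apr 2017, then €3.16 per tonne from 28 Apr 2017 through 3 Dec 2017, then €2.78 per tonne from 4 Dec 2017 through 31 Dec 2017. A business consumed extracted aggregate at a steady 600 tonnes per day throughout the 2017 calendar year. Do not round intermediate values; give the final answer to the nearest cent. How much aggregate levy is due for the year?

€609,840.00

1 Jan – 27 Apr 2017: 117 days × 600 tonnes/day = 70,200 tonnes at €2.08/tonne → €146,016.00
28 Apr – 3 Dec 2017: 220 days × 600 tonnes/day = 132,000 tonnes at €3.16/tonne → €417,120.00
4 Dec – 31 Dec 2017: 28 days × 600 tonnes/day = 16,800 tonnes at €2.78/tonne → €46,704.00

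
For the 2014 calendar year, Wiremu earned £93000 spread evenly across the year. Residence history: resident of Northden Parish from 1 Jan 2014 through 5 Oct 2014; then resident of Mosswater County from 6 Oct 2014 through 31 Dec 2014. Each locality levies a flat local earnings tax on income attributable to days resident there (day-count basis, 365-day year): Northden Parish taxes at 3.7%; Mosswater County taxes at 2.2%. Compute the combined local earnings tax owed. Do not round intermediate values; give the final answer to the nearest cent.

£3108.49

Northden Parish, 1 Jan – 5 Oct 2014: 278 days → £93000 × 3.7% × 278/365 = £2620.8164
Mosswater County, 6 Oct – 31 Dec 2014: 87 days → £93000 × 2.2% × 87/365 = £487.6767
Total = £3108.4932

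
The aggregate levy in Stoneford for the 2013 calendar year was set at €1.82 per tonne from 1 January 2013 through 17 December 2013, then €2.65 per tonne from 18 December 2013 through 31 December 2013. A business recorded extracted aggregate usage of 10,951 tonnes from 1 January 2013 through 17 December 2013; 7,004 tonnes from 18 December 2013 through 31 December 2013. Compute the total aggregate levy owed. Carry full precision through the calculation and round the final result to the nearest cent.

1 January – 17 December 2013: 10,951 tonnes at €1.82/tonne → €19930.82
18 December – 31 December 2013: 7,004 tonnes at €2.65/tonne → €18560.60

€38491.42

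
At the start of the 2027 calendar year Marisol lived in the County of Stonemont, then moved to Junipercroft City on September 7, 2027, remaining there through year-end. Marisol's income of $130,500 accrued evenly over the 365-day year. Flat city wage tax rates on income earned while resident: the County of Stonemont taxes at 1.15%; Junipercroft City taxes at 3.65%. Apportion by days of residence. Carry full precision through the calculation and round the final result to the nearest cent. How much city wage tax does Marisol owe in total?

The County of Stonemont, January 1 – September 6, 2027: 249 days → $130,500 × 1.15% × 249/365 = $1,023.7993
Junipercroft City, September 7 – December 31, 2027: 116 days → $130,500 × 3.65% × 116/365 = $1,513.8000
Total = $2,537.5993

$2,537.60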